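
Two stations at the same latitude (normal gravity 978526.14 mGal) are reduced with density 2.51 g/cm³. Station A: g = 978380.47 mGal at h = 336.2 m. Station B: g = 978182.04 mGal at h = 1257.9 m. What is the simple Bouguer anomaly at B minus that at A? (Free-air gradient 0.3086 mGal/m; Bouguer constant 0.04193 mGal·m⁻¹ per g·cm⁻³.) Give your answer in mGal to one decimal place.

-11.0

Δg_SB(A) = 978380.47 − 978526.14 + 0.3086×336.2 − 0.04193×2.51×336.2 = -77.30 mGal
Δg_SB(B) = 978182.04 − 978526.14 + 0.3086×1257.9 − 0.04193×2.51×1257.9 = -88.30 mGal
Difference = -88.30 − (-77.30) = -11.00 mGal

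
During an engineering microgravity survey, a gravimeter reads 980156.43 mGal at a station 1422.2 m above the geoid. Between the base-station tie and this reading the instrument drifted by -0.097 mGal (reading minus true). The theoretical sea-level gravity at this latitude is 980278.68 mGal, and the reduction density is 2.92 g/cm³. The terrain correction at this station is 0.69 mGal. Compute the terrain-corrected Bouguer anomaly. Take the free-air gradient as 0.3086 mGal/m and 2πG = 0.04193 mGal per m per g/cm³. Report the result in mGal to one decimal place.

143.3

Drift-corrected reading = 980156.43 − (-0.097) = 980156.527 mGal
Free-air correction = 0.3086 × 1422.2 = 438.89 mGal
Free-air anomaly = 980156.527 − 980278.68 + (438.89) = 316.737 mGal
Bouguer slab correction = 0.04193 × 2.92 × 1422.2 = 174.13 mGal
Simple Bouguer anomaly = 316.737 − (174.13) = 142.607 mGal
Complete Bouguer anomaly = 142.607 + 0.69 = 143.297 mGal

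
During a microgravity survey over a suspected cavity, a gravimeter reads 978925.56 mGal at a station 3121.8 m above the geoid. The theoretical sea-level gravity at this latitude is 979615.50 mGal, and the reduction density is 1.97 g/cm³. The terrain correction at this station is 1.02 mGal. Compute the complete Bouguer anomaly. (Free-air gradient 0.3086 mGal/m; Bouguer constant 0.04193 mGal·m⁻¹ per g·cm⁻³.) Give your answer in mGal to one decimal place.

Free-air correction = 0.3086 × 3121.8 = 963.39 mGal
Free-air anomaly = 978925.56 − 979615.50 + (963.39) = 273.45 mGal
Bouguer slab correction = 0.04193 × 1.97 × 3121.8 = 257.87 mGal
Simple Bouguer anomaly = 273.45 − (257.87) = 15.58 mGal
Complete Bouguer anomaly = 15.58 + 1.02 = 16.60 mGal

16.6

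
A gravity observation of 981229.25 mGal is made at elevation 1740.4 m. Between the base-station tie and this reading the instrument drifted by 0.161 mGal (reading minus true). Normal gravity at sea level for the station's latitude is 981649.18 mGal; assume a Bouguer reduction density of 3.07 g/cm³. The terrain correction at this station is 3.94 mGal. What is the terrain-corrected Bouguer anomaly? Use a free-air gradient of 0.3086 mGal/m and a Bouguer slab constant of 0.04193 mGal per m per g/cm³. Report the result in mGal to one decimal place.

Drift-corrected reading = 981229.25 − (0.161) = 981229.089 mGal
Free-air correction = 0.3086 × 1740.4 = 537.09 mGal
Free-air anomaly = 981229.089 − 981649.18 + (537.09) = 116.999 mGal
Bouguer slab correction = 0.04193 × 3.07 × 1740.4 = 224.03 mGal
Simple Bouguer anomaly = 116.999 − (224.03) = -107.031 mGal
Complete Bouguer anomaly = -107.031 + 3.94 = -103.091 mGal

-103.1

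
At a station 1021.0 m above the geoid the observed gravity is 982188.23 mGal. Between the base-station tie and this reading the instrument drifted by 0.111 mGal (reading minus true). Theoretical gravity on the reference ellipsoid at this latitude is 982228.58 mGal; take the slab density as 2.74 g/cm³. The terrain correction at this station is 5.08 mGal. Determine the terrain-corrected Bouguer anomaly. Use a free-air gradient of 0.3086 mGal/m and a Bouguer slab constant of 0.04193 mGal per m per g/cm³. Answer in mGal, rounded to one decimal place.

Drift-corrected reading = 982188.23 − (0.111) = 982188.119 mGal
Free-air correction = 0.3086 × 1021.0 = 315.08 mGal
Free-air anomaly = 982188.119 − 982228.58 + (315.08) = 274.619 mGal
Bouguer slab correction = 0.04193 × 2.74 × 1021.0 = 117.30 mGal
Simple Bouguer anomaly = 274.619 − (117.30) = 157.319 mGal
Complete Bouguer anomaly = 157.319 + 5.08 = 162.399 mGal

162.4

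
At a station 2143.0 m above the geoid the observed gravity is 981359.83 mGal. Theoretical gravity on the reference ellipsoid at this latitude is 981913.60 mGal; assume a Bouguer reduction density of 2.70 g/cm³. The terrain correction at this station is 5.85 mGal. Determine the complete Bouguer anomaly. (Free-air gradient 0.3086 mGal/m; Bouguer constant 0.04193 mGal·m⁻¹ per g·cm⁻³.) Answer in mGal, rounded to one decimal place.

-129.2

Free-air correction = 0.3086 × 2143.0 = 661.33 mGal
Free-air anomaly = 981359.83 − 981913.60 + (661.33) = 107.56 mGal
Bouguer slab correction = 0.04193 × 2.70 × 2143.0 = 242.61 mGal
Simple Bouguer anomaly = 107.56 − (242.61) = -135.05 mGal
Complete Bouguer anomaly = -135.05 + 5.85 = -129.20 mGal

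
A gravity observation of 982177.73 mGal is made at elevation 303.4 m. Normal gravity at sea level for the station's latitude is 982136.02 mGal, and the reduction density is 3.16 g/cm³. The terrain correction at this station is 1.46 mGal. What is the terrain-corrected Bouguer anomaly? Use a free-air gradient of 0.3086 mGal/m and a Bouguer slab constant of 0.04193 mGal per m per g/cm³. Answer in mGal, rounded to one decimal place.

96.6

Free-air correction = 0.3086 × 303.4 = 93.63 mGal
Free-air anomaly = 982177.73 − 982136.02 + (93.63) = 135.34 mGal
Bouguer slab correction = 0.04193 × 3.16 × 303.4 = 40.20 mGal
Simple Bouguer anomaly = 135.34 − (40.20) = 95.14 mGal
Complete Bouguer anomaly = 95.14 + 1.46 = 96.60 mGal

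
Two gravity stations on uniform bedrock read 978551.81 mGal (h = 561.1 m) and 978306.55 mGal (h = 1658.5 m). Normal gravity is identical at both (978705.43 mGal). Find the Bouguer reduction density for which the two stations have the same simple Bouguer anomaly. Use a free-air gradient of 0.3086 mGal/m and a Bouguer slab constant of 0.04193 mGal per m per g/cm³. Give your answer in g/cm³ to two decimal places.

2.03

Δg_obs = 978306.55 − 978551.81 = -245.26 mGal over Δh = 1658.5 − 561.1 = 1097.4 m
Equal Bouguer anomalies ⇒ Δg_obs + (0.3086 − 0.04193ρ)·Δh = 0
0.3086 − 0.04193ρ = −Δg_obs/Δh = 0.22349
ρ = (0.3086 − 0.22349) / 0.04193 = 2.03 g/cm³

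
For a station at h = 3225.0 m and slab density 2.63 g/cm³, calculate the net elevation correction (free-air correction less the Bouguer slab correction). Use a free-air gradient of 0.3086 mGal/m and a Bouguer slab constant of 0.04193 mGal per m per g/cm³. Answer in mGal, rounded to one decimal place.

Combined gradient = 0.3086 − 0.04193 × 2.63 = 0.1983241 mGal/m
Combined elevation correction = 0.1983241 × 3225.0 = 639.6 mGal

639.6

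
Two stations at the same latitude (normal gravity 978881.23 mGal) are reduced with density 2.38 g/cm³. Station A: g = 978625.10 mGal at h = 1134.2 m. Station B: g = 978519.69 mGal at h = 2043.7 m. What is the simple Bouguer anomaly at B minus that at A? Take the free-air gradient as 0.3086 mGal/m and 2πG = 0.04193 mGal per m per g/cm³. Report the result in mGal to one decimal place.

Δg_SB(A) = 978625.10 − 978881.23 + 0.3086×1134.2 − 0.04193×2.38×1134.2 = -19.30 mGal
Δg_SB(B) = 978519.69 − 978881.23 + 0.3086×2043.7 − 0.04193×2.38×2043.7 = 65.20 mGal
Difference = 65.20 − (-19.30) = 84.50 mGal

84.5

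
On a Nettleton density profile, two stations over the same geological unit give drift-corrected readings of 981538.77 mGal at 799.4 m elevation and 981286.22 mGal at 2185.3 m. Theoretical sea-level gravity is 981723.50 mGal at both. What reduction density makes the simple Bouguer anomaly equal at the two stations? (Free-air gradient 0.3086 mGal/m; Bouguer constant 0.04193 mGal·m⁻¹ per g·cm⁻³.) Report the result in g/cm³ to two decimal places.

Δg_obs = 981286.22 − 981538.77 = -252.55 mGal over Δh = 2185.3 − 799.4 = 1385.9 m
Equal Bouguer anomalies ⇒ Δg_obs + (0.3086 − 0.04193ρ)·Δh = 0
0.3086 − 0.04193ρ = −Δg_obs/Δh = 0.18223
ρ = (0.3086 − 0.18223) / 0.04193 = 3.01 g/cm³

3.01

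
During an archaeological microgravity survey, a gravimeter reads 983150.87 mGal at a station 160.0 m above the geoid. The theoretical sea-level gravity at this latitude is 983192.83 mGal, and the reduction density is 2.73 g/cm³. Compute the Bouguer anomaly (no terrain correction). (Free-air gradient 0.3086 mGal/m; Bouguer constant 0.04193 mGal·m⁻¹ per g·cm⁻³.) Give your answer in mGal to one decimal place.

-10.9

Free-air correction = 0.3086 × 160.0 = 49.38 mGal
Free-air anomaly = 983150.87 − 983192.83 + (49.38) = 7.42 mGal
Bouguer slab correction = 0.04193 × 2.73 × 160.0 = 18.32 mGal
Simple Bouguer anomaly = 7.42 − (18.32) = -10.90 mGal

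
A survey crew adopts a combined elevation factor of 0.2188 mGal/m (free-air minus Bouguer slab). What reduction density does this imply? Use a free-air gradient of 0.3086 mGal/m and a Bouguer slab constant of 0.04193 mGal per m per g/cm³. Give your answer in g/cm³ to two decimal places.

0.2188 = 0.3086 − 0.04193 × ρ
ρ = (0.3086 − 0.2188) / 0.04193 = 2.14 g/cm³

2.14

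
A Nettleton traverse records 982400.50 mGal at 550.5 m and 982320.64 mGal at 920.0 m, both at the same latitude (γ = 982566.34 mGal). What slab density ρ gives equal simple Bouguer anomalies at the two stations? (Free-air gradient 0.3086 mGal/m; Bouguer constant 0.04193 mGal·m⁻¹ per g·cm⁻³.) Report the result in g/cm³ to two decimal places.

Δg_obs = 982320.64 − 982400.50 = -79.86 mGal over Δh = 920.0 − 550.5 = 369.5 m
Equal Bouguer anomalies ⇒ Δg_obs + (0.3086 − 0.04193ρ)·Δh = 0
0.3086 − 0.04193ρ = −Δg_obs/Δh = 0.21613
ρ = (0.3086 − 0.21613) / 0.04193 = 2.21 g/cm³

2.21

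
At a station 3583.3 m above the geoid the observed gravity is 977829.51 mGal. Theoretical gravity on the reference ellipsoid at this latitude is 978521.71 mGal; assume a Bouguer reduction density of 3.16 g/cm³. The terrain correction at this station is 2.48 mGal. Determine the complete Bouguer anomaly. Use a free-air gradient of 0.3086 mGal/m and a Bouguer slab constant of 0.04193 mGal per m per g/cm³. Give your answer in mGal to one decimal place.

-58.7

Free-air correction = 0.3086 × 3583.3 = 1105.81 mGal
Free-air anomaly = 977829.51 − 978521.71 + (1105.81) = 413.61 mGal
Bouguer slab correction = 0.04193 × 3.16 × 3583.3 = 474.78 mGal
Simple Bouguer anomaly = 413.61 − (474.78) = -61.17 mGal
Complete Bouguer anomaly = -61.17 + 2.48 = -58.69 mGal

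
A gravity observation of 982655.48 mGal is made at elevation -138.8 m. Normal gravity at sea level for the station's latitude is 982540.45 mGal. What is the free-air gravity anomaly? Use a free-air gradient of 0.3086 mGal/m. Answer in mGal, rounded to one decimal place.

Free-air correction = 0.3086 × -138.8 = -42.83 mGal
Free-air anomaly = 982655.48 − 982540.45 + (-42.83) = 72.20 mGal

72.2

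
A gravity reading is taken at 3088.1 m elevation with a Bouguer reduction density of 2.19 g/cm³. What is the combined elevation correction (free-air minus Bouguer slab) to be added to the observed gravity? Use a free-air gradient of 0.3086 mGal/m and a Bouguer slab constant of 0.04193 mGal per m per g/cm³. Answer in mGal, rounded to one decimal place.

669.4

Combined gradient = 0.3086 − 0.04193 × 2.19 = 0.2167733 mGal/m
Combined elevation correction = 0.2167733 × 3088.1 = 669.4 mGal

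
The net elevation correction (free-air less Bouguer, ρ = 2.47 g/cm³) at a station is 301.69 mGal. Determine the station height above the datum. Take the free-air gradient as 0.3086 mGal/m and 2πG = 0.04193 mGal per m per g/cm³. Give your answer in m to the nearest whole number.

Combined gradient = 0.3086 − 0.04193 × 2.47 = 0.2050329 mGal/m
h = 301.69 / 0.2050329 = 1471.42 m

1471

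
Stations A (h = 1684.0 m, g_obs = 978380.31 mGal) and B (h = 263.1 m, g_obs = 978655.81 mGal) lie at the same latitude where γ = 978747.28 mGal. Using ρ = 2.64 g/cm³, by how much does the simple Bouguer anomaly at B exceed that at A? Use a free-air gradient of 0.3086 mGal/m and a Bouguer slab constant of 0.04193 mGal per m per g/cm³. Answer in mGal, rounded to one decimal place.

-5.7

Δg_SB(A) = 978380.31 − 978747.28 + 0.3086×1684.0 − 0.04193×2.64×1684.0 = -33.70 mGal
Δg_SB(B) = 978655.81 − 978747.28 + 0.3086×263.1 − 0.04193×2.64×263.1 = -39.40 mGal
Difference = -39.40 − (-33.70) = -5.70 mGal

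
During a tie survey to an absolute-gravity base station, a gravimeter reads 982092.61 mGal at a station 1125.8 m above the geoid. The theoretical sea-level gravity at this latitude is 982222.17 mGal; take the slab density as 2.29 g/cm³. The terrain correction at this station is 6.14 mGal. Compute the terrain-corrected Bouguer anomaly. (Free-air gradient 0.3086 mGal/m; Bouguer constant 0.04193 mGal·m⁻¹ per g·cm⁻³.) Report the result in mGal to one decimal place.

115.9

Free-air correction = 0.3086 × 1125.8 = 347.42 mGal
Free-air anomaly = 982092.61 − 982222.17 + (347.42) = 217.86 mGal
Bouguer slab correction = 0.04193 × 2.29 × 1125.8 = 108.10 mGal
Simple Bouguer anomaly = 217.86 − (108.10) = 109.76 mGal
Complete Bouguer anomaly = 109.76 + 6.14 = 115.90 mGal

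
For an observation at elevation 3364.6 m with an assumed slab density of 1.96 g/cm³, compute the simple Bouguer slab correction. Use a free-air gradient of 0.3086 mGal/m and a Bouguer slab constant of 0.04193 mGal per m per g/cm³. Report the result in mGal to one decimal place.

Bouguer slab correction = 0.04193 × 1.96 × 3364.6 = 276.5 mGal

276.5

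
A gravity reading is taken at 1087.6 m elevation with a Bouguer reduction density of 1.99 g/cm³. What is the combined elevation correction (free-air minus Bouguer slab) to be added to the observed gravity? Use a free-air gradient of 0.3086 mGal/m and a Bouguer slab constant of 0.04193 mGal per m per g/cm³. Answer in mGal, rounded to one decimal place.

Combined gradient = 0.3086 − 0.04193 × 1.99 = 0.2251593 mGal/m
Combined elevation correction = 0.2251593 × 1087.6 = 244.9 mGal

244.9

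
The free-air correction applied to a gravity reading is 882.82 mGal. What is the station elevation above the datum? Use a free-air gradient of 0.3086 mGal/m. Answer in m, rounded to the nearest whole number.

h = 882.82 / 0.3086 = 2860.73 m

2861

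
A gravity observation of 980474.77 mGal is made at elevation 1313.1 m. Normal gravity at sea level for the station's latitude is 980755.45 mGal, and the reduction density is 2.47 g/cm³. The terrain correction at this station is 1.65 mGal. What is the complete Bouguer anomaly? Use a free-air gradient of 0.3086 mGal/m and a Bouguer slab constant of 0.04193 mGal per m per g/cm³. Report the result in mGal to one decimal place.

-9.8

Free-air correction = 0.3086 × 1313.1 = 405.22 mGal
Free-air anomaly = 980474.77 − 980755.45 + (405.22) = 124.54 mGal
Bouguer slab correction = 0.04193 × 2.47 × 1313.1 = 135.99 mGal
Simple Bouguer anomaly = 124.54 − (135.99) = -11.45 mGal
Complete Bouguer anomaly = -11.45 + 1.65 = -9.80 mGal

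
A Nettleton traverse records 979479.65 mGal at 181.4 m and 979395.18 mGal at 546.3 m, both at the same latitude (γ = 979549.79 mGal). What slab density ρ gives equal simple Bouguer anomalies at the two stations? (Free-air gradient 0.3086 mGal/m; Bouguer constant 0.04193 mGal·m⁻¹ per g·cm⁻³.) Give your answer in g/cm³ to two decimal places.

1.84

Δg_obs = 979395.18 − 979479.65 = -84.47 mGal over Δh = 546.3 − 181.4 = 364.9 m
Equal Bouguer anomalies ⇒ Δg_obs + (0.3086 − 0.04193ρ)·Δh = 0
0.3086 − 0.04193ρ = −Δg_obs/Δh = 0.23149
ρ = (0.3086 − 0.23149) / 0.04193 = 1.84 g/cm³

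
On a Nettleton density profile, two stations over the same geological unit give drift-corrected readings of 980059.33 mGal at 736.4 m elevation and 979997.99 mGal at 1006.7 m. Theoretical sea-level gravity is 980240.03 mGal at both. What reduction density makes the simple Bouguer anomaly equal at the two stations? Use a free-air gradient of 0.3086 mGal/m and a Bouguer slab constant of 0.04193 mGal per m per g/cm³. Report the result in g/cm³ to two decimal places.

1.95

Δg_obs = 979997.99 − 980059.33 = -61.34 mGal over Δh = 1006.7 − 736.4 = 270.3 m
Equal Bouguer anomalies ⇒ Δg_obs + (0.3086 − 0.04193ρ)·Δh = 0
0.3086 − 0.04193ρ = −Δg_obs/Δh = 0.22693
ρ = (0.3086 − 0.22693) / 0.04193 = 1.95 g/cm³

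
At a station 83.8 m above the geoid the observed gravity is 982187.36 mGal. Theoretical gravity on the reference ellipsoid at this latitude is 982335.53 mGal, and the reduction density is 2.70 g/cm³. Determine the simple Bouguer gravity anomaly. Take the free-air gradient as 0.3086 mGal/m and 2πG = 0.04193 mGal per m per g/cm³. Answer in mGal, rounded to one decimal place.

Free-air correction = 0.3086 × 83.8 = 25.86 mGal
Free-air anomaly = 982187.36 − 982335.53 + (25.86) = -122.31 mGal
Bouguer slab correction = 0.04193 × 2.70 × 83.8 = 9.49 mGal
Simple Bouguer anomaly = -122.31 − (9.49) = -131.80 mGal

-131.8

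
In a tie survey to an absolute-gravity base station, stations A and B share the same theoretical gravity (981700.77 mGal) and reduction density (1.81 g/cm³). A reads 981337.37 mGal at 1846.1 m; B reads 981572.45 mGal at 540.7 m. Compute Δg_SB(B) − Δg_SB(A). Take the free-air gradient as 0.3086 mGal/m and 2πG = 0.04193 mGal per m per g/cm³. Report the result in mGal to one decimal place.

Δg_SB(A) = 981337.37 − 981700.77 + 0.3086×1846.1 − 0.04193×1.81×1846.1 = 66.20 mGal
Δg_SB(B) = 981572.45 − 981700.77 + 0.3086×540.7 − 0.04193×1.81×540.7 = -2.50 mGal
Difference = -2.50 − (66.20) = -68.70 mGal

-68.7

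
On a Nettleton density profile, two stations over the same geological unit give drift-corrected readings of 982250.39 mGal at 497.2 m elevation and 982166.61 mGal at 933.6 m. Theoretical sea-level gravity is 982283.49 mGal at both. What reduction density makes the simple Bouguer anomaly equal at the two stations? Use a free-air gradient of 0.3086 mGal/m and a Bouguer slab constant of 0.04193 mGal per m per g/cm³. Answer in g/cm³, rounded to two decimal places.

2.78

Δg_obs = 982166.61 − 982250.39 = -83.78 mGal over Δh = 933.6 − 497.2 = 436.4 m
Equal Bouguer anomalies ⇒ Δg_obs + (0.3086 − 0.04193ρ)·Δh = 0
0.3086 − 0.04193ρ = −Δg_obs/Δh = 0.19198
ρ = (0.3086 − 0.19198) / 0.04193 = 2.78 g/cm³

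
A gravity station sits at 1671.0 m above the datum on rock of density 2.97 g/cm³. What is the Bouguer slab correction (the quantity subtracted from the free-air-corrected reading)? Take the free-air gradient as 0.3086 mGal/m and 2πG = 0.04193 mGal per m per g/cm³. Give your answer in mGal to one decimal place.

Bouguer slab correction = 0.04193 × 2.97 × 1671.0 = 208.1 mGal

208.1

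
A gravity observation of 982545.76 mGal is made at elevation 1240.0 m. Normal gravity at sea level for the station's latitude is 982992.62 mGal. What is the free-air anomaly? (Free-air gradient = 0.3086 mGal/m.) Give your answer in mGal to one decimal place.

-64.2

Free-air correction = 0.3086 × 1240.0 = 382.66 mGal
Free-air anomaly = 982545.76 − 982992.62 + (382.66) = -64.20 mGal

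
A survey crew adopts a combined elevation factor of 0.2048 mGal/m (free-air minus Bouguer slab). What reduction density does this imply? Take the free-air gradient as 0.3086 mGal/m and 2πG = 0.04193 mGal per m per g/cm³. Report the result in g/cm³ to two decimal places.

0.2048 = 0.3086 − 0.04193 × ρ
ρ = (0.3086 − 0.2048) / 0.04193 = 2.48 g/cm³

2.48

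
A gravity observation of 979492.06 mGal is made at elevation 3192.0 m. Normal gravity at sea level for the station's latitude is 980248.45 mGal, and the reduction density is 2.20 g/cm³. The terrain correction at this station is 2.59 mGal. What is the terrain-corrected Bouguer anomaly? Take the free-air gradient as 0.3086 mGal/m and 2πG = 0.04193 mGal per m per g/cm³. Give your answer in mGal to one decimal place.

-63.2

Free-air correction = 0.3086 × 3192.0 = 985.05 mGal
Free-air anomaly = 979492.06 − 980248.45 + (985.05) = 228.66 mGal
Bouguer slab correction = 0.04193 × 2.20 × 3192.0 = 294.45 mGal
Simple Bouguer anomaly = 228.66 − (294.45) = -65.79 mGal
Complete Bouguer anomaly = -65.79 + 2.59 = -63.20 mGal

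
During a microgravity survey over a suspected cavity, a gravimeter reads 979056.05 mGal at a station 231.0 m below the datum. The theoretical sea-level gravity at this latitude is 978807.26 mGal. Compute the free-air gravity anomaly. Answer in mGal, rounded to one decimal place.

177.5

Free-air correction = 0.3086 × -231.0 = -71.29 mGal
Free-air anomaly = 979056.05 − 978807.26 + (-71.29) = 177.50 mGal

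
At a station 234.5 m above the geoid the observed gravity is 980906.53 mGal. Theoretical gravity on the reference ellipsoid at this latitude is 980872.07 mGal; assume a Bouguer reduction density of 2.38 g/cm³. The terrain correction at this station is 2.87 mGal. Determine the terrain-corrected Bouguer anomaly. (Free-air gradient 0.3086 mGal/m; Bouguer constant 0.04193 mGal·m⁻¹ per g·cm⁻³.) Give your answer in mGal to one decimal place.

Free-air correction = 0.3086 × 234.5 = 72.37 mGal
Free-air anomaly = 980906.53 − 980872.07 + (72.37) = 106.83 mGal
Bouguer slab correction = 0.04193 × 2.38 × 234.5 = 23.40 mGal
Simple Bouguer anomaly = 106.83 − (23.40) = 83.43 mGal
Complete Bouguer anomaly = 83.43 + 2.87 = 86.30 mGal

86.3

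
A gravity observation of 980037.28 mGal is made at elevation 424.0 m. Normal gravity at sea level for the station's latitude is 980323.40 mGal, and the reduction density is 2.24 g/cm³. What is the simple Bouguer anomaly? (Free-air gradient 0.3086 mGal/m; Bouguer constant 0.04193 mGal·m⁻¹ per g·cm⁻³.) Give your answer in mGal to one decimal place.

-195.1

Free-air correction = 0.3086 × 424.0 = 130.85 mGal
Free-air anomaly = 980037.28 − 980323.40 + (130.85) = -155.27 mGal
Bouguer slab correction = 0.04193 × 2.24 × 424.0 = 39.82 mGal
Simple Bouguer anomaly = -155.27 − (39.82) = -195.09 mGal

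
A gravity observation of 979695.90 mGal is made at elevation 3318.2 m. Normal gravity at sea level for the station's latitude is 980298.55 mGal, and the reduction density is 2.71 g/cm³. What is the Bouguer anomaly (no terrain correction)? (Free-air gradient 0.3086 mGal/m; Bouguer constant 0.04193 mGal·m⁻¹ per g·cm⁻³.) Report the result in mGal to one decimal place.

Free-air correction = 0.3086 × 3318.2 = 1024.00 mGal
Free-air anomaly = 979695.90 − 980298.55 + (1024.00) = 421.35 mGal
Bouguer slab correction = 0.04193 × 2.71 × 3318.2 = 377.05 mGal
Simple Bouguer anomaly = 421.35 − (377.05) = 44.30 mGal

44.3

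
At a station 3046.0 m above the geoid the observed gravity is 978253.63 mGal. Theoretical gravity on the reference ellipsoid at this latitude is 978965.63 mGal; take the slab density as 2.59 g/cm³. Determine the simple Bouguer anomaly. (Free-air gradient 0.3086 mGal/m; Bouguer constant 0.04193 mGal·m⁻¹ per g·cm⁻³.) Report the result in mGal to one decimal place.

-102.8

Free-air correction = 0.3086 × 3046.0 = 940.00 mGal
Free-air anomaly = 978253.63 − 978965.63 + (940.00) = 228.00 mGal
Bouguer slab correction = 0.04193 × 2.59 × 3046.0 = 330.79 mGal
Simple Bouguer anomaly = 228.00 − (330.79) = -102.79 mGal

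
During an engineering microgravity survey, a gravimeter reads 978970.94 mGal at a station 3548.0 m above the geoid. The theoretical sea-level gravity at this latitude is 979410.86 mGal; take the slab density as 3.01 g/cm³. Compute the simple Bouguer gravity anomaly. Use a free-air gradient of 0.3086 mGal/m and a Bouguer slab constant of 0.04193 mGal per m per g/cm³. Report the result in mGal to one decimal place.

Free-air correction = 0.3086 × 3548.0 = 1094.91 mGal
Free-air anomaly = 978970.94 − 979410.86 + (1094.91) = 654.99 mGal
Bouguer slab correction = 0.04193 × 3.01 × 3548.0 = 447.79 mGal
Simple Bouguer anomaly = 654.99 − (447.79) = 207.20 mGal

207.2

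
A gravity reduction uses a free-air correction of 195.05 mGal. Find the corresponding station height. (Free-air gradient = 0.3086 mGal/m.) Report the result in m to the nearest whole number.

h = 195.05 / 0.3086 = 632.05 m

632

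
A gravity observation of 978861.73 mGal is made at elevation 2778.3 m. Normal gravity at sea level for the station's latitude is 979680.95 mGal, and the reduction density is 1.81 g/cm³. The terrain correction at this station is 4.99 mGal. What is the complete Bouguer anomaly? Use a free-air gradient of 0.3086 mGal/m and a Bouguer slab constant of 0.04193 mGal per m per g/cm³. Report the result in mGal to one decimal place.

Free-air correction = 0.3086 × 2778.3 = 857.38 mGal
Free-air anomaly = 978861.73 − 979680.95 + (857.38) = 38.16 mGal
Bouguer slab correction = 0.04193 × 1.81 × 2778.3 = 210.85 mGal
Simple Bouguer anomaly = 38.16 − (210.85) = -172.69 mGal
Complete Bouguer anomaly = -172.69 + 4.99 = -167.70 mGal

-167.7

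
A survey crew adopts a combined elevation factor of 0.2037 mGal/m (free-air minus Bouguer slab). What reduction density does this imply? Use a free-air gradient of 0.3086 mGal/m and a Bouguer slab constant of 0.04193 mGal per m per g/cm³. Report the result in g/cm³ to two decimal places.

0.2037 = 0.3086 − 0.04193 × ρ
ρ = (0.3086 − 0.2037) / 0.04193 = 2.50 g/cm³

2.50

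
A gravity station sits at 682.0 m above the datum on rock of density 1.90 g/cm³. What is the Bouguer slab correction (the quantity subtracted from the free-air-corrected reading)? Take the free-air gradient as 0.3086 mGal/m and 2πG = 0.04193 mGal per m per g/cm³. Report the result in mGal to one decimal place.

Bouguer slab correction = 0.04193 × 1.90 × 682.0 = 54.3 mGal

54.3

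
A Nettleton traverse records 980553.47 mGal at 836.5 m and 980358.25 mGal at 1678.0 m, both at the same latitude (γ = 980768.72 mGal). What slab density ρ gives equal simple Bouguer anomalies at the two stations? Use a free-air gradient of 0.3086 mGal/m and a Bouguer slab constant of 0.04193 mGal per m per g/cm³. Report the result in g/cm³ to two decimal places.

1.83

Δg_obs = 980358.25 − 980553.47 = -195.22 mGal over Δh = 1678.0 − 836.5 = 841.5 m
Equal Bouguer anomalies ⇒ Δg_obs + (0.3086 − 0.04193ρ)·Δh = 0
0.3086 − 0.04193ρ = −Δg_obs/Δh = 0.23199
ρ = (0.3086 − 0.23199) / 0.04193 = 1.83 g/cm³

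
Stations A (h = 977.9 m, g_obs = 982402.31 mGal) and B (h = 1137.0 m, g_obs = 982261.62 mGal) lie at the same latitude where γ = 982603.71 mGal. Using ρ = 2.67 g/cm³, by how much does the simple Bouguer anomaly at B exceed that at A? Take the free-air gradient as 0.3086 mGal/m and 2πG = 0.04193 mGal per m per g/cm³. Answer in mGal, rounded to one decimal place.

Δg_SB(A) = 982402.31 − 982603.71 + 0.3086×977.9 − 0.04193×2.67×977.9 = -9.10 mGal
Δg_SB(B) = 982261.62 − 982603.71 + 0.3086×1137.0 − 0.04193×2.67×1137.0 = -118.50 mGal
Difference = -118.50 − (-9.10) = -109.40 mGal

-109.4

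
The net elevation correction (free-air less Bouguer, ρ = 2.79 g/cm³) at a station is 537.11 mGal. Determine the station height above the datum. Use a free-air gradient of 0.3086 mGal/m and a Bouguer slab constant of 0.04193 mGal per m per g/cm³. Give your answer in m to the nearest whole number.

Combined gradient = 0.3086 − 0.04193 × 2.79 = 0.1916153 mGal/m
h = 537.11 / 0.1916153 = 2803.06 m

2803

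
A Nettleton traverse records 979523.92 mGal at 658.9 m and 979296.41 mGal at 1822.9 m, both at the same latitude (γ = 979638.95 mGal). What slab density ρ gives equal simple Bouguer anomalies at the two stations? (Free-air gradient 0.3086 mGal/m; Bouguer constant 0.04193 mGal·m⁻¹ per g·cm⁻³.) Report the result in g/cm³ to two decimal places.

Δg_obs = 979296.41 − 979523.92 = -227.51 mGal over Δh = 1822.9 − 658.9 = 1164.0 m
Equal Bouguer anomalies ⇒ Δg_obs + (0.3086 − 0.04193ρ)·Δh = 0
0.3086 − 0.04193ρ = −Δg_obs/Δh = 0.19546
ρ = (0.3086 − 0.19546) / 0.04193 = 2.70 g/cm³

2.70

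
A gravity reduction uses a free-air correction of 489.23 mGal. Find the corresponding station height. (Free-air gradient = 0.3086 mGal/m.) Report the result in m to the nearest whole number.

h = 489.23 / 0.3086 = 1585.32 m

1585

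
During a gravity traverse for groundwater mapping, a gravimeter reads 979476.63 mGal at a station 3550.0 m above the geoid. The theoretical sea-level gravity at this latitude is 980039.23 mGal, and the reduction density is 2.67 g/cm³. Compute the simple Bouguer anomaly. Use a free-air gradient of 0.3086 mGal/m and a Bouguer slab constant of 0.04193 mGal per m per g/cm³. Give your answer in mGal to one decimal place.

135.5

Free-air correction = 0.3086 × 3550.0 = 1095.53 mGal
Free-air anomaly = 979476.63 − 980039.23 + (1095.53) = 532.93 mGal
Bouguer slab correction = 0.04193 × 2.67 × 3550.0 = 397.43 mGal
Simple Bouguer anomaly = 532.93 − (397.43) = 135.50 mGal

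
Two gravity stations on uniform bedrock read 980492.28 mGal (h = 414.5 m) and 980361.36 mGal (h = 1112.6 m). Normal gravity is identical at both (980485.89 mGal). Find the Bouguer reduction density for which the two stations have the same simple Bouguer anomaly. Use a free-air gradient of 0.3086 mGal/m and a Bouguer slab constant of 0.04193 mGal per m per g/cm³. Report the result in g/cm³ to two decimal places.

Δg_obs = 980361.36 − 980492.28 = -130.92 mGal over Δh = 1112.6 − 414.5 = 698.1 m
Equal Bouguer anomalies ⇒ Δg_obs + (0.3086 − 0.04193ρ)·Δh = 0
0.3086 − 0.04193ρ = −Δg_obs/Δh = 0.18754
ρ = (0.3086 − 0.18754) / 0.04193 = 2.89 g/cm³

2.89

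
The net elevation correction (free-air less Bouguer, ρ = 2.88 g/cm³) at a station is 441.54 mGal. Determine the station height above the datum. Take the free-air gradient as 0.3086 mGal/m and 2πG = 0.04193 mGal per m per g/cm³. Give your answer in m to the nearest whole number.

2351

Combined gradient = 0.3086 − 0.04193 × 2.88 = 0.1878416 mGal/m
h = 441.54 / 0.1878416 = 2350.60 m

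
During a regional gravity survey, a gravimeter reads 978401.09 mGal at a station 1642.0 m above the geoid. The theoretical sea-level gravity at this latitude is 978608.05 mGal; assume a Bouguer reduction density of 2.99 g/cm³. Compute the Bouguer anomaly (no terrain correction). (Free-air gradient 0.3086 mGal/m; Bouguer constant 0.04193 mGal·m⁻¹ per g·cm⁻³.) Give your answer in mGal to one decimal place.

93.9

Free-air correction = 0.3086 × 1642.0 = 506.72 mGal
Free-air anomaly = 978401.09 − 978608.05 + (506.72) = 299.76 mGal
Bouguer slab correction = 0.04193 × 2.99 × 1642.0 = 205.86 mGal
Simple Bouguer anomaly = 299.76 − (205.86) = 93.90 mGal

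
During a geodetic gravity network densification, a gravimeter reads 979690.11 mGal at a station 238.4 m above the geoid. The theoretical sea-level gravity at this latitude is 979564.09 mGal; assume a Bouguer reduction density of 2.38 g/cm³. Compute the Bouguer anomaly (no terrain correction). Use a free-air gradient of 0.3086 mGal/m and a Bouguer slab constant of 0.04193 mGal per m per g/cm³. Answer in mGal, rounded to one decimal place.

Free-air correction = 0.3086 × 238.4 = 73.57 mGal
Free-air anomaly = 979690.11 − 979564.09 + (73.57) = 199.59 mGal
Bouguer slab correction = 0.04193 × 2.38 × 238.4 = 23.79 mGal
Simple Bouguer anomaly = 199.59 − (23.79) = 175.80 mGal

175.8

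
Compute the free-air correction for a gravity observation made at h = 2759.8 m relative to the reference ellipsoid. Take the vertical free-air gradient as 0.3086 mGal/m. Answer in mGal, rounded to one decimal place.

Free-air correction = 0.3086 × 2759.8 = 851.7 mGal

851.7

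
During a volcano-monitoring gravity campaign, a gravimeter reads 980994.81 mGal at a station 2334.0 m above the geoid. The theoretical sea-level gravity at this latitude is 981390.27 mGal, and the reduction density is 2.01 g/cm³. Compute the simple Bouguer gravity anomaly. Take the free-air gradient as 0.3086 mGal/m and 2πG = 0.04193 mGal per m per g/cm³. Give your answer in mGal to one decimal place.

Free-air correction = 0.3086 × 2334.0 = 720.27 mGal
Free-air anomaly = 980994.81 − 981390.27 + (720.27) = 324.81 mGal
Bouguer slab correction = 0.04193 × 2.01 × 2334.0 = 196.71 mGal
Simple Bouguer anomaly = 324.81 − (196.71) = 128.10 mGal

128.1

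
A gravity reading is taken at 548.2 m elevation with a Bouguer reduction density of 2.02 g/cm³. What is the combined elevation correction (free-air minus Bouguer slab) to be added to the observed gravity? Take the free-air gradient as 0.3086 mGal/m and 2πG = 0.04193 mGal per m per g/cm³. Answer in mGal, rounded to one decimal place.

Combined gradient = 0.3086 − 0.04193 × 2.02 = 0.2239014 mGal/m
Combined elevation correction = 0.2239014 × 548.2 = 122.7 mGal

122.7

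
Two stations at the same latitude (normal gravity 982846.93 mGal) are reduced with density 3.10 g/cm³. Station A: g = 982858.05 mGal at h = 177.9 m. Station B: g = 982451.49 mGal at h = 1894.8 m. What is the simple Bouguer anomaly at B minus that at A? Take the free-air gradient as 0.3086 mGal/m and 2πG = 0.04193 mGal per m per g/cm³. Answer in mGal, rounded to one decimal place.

Δg_SB(A) = 982858.05 − 982846.93 + 0.3086×177.9 − 0.04193×3.10×177.9 = 42.90 mGal
Δg_SB(B) = 982451.49 − 982846.93 + 0.3086×1894.8 − 0.04193×3.10×1894.8 = -57.00 mGal
Difference = -57.00 − (42.90) = -99.90 mGal

-99.9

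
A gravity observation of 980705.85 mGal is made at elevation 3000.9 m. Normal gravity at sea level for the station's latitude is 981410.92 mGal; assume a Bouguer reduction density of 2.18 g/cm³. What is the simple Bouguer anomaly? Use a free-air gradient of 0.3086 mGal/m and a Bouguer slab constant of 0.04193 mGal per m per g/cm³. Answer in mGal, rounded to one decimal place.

-53.3

Free-air correction = 0.3086 × 3000.9 = 926.08 mGal
Free-air anomaly = 980705.85 − 981410.92 + (926.08) = 221.01 mGal
Bouguer slab correction = 0.04193 × 2.18 × 3000.9 = 274.30 mGal
Simple Bouguer anomaly = 221.01 − (274.30) = -53.29 mGal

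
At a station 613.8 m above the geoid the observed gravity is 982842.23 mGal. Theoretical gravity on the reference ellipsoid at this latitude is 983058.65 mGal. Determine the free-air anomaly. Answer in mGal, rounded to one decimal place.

-27.0

Free-air correction = 0.3086 × 613.8 = 189.42 mGal
Free-air anomaly = 982842.23 − 983058.65 + (189.42) = -27.00 mGal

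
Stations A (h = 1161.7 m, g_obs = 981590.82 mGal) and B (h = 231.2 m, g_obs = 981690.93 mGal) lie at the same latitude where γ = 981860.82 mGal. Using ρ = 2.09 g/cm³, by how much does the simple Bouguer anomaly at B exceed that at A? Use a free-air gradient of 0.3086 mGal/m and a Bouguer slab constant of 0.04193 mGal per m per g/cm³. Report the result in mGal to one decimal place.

-105.5

Δg_SB(A) = 981590.82 − 981860.82 + 0.3086×1161.7 − 0.04193×2.09×1161.7 = -13.30 mGal
Δg_SB(B) = 981690.93 − 981860.82 + 0.3086×231.2 − 0.04193×2.09×231.2 = -118.80 mGal
Difference = -118.80 − (-13.30) = -105.50 mGal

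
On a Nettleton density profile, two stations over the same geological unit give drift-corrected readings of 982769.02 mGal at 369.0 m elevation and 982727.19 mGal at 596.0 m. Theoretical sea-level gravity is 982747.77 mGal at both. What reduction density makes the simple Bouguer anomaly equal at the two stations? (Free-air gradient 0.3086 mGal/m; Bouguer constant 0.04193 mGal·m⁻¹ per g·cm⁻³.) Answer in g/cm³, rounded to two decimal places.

2.97

Δg_obs = 982727.19 − 982769.02 = -41.83 mGal over Δh = 596.0 − 369.0 = 227.0 m
Equal Bouguer anomalies ⇒ Δg_obs + (0.3086 − 0.04193ρ)·Δh = 0
0.3086 − 0.04193ρ = −Δg_obs/Δh = 0.18427
ρ = (0.3086 − 0.18427) / 0.04193 = 2.97 g/cm³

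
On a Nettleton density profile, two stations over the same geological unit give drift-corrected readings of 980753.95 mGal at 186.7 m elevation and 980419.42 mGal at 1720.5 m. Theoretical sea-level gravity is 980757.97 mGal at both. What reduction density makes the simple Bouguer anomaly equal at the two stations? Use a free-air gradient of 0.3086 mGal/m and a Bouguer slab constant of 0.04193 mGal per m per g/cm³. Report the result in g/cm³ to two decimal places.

Δg_obs = 980419.42 − 980753.95 = -334.53 mGal over Δh = 1720.5 − 186.7 = 1533.8 m
Equal Bouguer anomalies ⇒ Δg_obs + (0.3086 − 0.04193ρ)·Δh = 0
0.3086 − 0.04193ρ = −Δg_obs/Δh = 0.21811
ρ = (0.3086 − 0.21811) / 0.04193 = 2.16 g/cm³

2.16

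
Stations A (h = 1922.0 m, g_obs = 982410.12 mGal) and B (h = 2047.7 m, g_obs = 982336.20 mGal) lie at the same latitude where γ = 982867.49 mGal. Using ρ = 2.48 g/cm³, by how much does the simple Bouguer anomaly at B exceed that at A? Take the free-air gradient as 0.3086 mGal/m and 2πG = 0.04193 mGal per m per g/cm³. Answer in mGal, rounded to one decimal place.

-48.2

Δg_SB(A) = 982410.12 − 982867.49 + 0.3086×1922.0 − 0.04193×2.48×1922.0 = -64.10 mGal
Δg_SB(B) = 982336.20 − 982867.49 + 0.3086×2047.7 − 0.04193×2.48×2047.7 = -112.30 mGal
Difference = -112.30 − (-64.10) = -48.20 mGal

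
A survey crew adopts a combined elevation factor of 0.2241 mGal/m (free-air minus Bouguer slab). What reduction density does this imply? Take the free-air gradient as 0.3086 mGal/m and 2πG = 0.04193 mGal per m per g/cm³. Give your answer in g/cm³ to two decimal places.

2.02

0.2241 = 0.3086 − 0.04193 × ρ
ρ = (0.3086 − 0.2241) / 0.04193 = 2.02 g/cm³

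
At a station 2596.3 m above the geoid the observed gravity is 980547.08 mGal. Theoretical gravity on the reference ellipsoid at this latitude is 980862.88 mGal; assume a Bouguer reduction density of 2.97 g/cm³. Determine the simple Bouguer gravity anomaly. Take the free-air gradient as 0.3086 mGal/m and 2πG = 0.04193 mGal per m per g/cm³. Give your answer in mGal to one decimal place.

Free-air correction = 0.3086 × 2596.3 = 801.22 mGal
Free-air anomaly = 980547.08 − 980862.88 + (801.22) = 485.42 mGal
Bouguer slab correction = 0.04193 × 2.97 × 2596.3 = 323.32 mGal
Simple Bouguer anomaly = 485.42 − (323.32) = 162.10 mGal

162.1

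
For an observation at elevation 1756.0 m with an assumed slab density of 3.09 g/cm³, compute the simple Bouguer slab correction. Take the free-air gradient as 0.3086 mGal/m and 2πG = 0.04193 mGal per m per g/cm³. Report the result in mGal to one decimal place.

227.5

Bouguer slab correction = 0.04193 × 3.09 × 1756.0 = 227.5 mGal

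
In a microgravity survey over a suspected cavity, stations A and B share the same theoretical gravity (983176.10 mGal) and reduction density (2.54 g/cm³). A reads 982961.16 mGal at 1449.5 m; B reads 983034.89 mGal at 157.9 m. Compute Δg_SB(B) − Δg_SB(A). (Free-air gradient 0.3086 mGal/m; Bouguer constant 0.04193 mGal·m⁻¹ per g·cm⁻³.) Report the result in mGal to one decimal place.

Δg_SB(A) = 982961.16 − 983176.10 + 0.3086×1449.5 − 0.04193×2.54×1449.5 = 78.00 mGal
Δg_SB(B) = 983034.89 − 983176.10 + 0.3086×157.9 − 0.04193×2.54×157.9 = -109.30 mGal
Difference = -109.30 − (78.00) = -187.30 mGal

-187.3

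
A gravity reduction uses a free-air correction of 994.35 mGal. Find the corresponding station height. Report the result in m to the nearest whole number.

3222

h = 994.35 / 0.3086 = 3222.13 m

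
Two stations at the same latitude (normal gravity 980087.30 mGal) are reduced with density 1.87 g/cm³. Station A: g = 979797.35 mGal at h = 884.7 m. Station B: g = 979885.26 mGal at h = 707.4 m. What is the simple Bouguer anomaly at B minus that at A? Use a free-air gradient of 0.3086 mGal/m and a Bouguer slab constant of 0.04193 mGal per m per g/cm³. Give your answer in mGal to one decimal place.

47.1

Δg_SB(A) = 979797.35 − 980087.30 + 0.3086×884.7 − 0.04193×1.87×884.7 = -86.30 mGal
Δg_SB(B) = 979885.26 − 980087.30 + 0.3086×707.4 − 0.04193×1.87×707.4 = -39.20 mGal
Difference = -39.20 − (-86.30) = 47.10 mGal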